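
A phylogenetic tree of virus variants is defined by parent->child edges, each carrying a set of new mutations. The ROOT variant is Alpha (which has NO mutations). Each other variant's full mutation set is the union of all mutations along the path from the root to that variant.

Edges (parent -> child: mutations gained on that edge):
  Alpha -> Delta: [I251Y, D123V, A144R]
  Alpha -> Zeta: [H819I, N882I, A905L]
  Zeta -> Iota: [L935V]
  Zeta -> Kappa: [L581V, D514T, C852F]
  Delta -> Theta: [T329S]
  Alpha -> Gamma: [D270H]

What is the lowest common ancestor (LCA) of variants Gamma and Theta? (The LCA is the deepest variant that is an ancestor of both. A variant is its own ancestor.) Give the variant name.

Path from root to Gamma: Alpha -> Gamma
  ancestors of Gamma: {Alpha, Gamma}
Path from root to Theta: Alpha -> Delta -> Theta
  ancestors of Theta: {Alpha, Delta, Theta}
Common ancestors: {Alpha}
Walk up from Theta: Theta (not in ancestors of Gamma), Delta (not in ancestors of Gamma), Alpha (in ancestors of Gamma)
Deepest common ancestor (LCA) = Alpha

Answer: Alpha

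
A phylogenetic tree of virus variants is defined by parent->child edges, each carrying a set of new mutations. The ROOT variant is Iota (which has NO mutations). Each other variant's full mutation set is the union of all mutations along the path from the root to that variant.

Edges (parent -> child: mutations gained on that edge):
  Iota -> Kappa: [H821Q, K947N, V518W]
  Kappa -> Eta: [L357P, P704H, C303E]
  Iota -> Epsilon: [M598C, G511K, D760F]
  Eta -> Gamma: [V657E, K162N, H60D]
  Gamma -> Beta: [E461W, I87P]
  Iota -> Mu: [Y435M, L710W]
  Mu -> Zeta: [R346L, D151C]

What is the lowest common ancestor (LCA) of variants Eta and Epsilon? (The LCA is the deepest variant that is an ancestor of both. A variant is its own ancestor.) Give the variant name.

Answer: Iota

Derivation:
Path from root to Eta: Iota -> Kappa -> Eta
  ancestors of Eta: {Iota, Kappa, Eta}
Path from root to Epsilon: Iota -> Epsilon
  ancestors of Epsilon: {Iota, Epsilon}
Common ancestors: {Iota}
Walk up from Epsilon: Epsilon (not in ancestors of Eta), Iota (in ancestors of Eta)
Deepest common ancestor (LCA) = Iota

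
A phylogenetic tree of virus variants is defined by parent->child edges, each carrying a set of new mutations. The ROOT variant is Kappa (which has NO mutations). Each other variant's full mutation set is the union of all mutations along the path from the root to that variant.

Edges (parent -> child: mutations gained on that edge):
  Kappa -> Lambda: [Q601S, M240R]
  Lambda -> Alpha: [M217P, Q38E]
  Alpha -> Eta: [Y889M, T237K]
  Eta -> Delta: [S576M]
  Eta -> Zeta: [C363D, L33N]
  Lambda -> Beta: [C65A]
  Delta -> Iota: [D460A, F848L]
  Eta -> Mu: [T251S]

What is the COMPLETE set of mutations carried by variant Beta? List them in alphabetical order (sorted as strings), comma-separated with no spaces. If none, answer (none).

Answer: C65A,M240R,Q601S

Derivation:
At Kappa: gained [] -> total []
At Lambda: gained ['Q601S', 'M240R'] -> total ['M240R', 'Q601S']
At Beta: gained ['C65A'] -> total ['C65A', 'M240R', 'Q601S']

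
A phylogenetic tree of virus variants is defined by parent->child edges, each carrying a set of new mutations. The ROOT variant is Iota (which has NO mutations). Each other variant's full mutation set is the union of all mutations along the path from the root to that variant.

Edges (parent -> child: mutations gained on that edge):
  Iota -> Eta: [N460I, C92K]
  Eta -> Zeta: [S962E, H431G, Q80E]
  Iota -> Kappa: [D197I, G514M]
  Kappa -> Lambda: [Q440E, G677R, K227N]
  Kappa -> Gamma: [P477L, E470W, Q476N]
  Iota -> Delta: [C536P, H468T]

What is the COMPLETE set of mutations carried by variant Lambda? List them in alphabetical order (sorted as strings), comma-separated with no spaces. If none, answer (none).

At Iota: gained [] -> total []
At Kappa: gained ['D197I', 'G514M'] -> total ['D197I', 'G514M']
At Lambda: gained ['Q440E', 'G677R', 'K227N'] -> total ['D197I', 'G514M', 'G677R', 'K227N', 'Q440E']

Answer: D197I,G514M,G677R,K227N,Q440E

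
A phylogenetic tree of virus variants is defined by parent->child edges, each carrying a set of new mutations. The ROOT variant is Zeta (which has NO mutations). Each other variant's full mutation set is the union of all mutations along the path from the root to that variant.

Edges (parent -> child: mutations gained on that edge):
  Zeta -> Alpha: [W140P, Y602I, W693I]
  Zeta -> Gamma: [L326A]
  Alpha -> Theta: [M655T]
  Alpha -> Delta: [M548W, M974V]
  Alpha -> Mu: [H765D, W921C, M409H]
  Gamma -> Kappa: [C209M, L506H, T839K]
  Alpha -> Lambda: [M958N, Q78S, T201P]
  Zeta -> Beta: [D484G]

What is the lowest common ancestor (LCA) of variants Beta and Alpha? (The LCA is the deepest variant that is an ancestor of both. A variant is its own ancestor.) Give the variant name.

Path from root to Beta: Zeta -> Beta
  ancestors of Beta: {Zeta, Beta}
Path from root to Alpha: Zeta -> Alpha
  ancestors of Alpha: {Zeta, Alpha}
Common ancestors: {Zeta}
Walk up from Alpha: Alpha (not in ancestors of Beta), Zeta (in ancestors of Beta)
Deepest common ancestor (LCA) = Zeta

Answer: Zeta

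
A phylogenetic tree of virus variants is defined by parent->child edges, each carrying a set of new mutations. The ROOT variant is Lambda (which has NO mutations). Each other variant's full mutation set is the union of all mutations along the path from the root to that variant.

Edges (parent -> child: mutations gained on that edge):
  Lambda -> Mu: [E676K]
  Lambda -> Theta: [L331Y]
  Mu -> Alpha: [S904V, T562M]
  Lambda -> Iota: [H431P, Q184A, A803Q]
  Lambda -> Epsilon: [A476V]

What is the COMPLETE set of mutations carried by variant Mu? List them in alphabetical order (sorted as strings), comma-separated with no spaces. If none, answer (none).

At Lambda: gained [] -> total []
At Mu: gained ['E676K'] -> total ['E676K']

Answer: E676K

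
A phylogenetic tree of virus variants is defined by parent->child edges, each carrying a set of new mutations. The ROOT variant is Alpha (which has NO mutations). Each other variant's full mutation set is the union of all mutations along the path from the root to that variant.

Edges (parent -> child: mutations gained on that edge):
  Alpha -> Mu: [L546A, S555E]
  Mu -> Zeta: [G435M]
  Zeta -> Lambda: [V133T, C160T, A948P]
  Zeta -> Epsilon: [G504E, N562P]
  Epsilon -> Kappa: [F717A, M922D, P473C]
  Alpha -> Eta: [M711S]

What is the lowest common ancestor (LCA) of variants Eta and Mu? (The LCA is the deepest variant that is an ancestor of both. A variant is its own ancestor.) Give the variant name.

Answer: Alpha

Derivation:
Path from root to Eta: Alpha -> Eta
  ancestors of Eta: {Alpha, Eta}
Path from root to Mu: Alpha -> Mu
  ancestors of Mu: {Alpha, Mu}
Common ancestors: {Alpha}
Walk up from Mu: Mu (not in ancestors of Eta), Alpha (in ancestors of Eta)
Deepest common ancestor (LCA) = Alpha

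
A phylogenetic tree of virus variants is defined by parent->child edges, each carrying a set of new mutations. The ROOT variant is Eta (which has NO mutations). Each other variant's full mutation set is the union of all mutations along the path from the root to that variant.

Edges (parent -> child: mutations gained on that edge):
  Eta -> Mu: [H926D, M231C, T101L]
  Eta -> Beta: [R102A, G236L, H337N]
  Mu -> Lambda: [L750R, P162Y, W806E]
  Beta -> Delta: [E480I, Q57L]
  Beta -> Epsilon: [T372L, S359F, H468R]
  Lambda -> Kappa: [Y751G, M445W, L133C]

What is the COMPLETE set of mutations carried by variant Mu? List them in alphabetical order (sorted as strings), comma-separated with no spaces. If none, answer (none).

Answer: H926D,M231C,T101L

Derivation:
At Eta: gained [] -> total []
At Mu: gained ['H926D', 'M231C', 'T101L'] -> total ['H926D', 'M231C', 'T101L']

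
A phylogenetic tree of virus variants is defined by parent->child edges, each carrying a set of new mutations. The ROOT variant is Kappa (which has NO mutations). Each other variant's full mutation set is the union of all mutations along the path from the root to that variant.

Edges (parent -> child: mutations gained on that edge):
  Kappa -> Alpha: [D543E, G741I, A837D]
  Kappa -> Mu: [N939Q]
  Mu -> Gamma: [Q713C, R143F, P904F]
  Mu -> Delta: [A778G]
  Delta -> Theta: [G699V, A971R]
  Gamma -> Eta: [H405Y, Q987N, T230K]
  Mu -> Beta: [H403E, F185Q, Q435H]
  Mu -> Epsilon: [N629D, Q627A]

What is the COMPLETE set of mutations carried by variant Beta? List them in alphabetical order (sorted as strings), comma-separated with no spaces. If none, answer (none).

Answer: F185Q,H403E,N939Q,Q435H

Derivation:
At Kappa: gained [] -> total []
At Mu: gained ['N939Q'] -> total ['N939Q']
At Beta: gained ['H403E', 'F185Q', 'Q435H'] -> total ['F185Q', 'H403E', 'N939Q', 'Q435H']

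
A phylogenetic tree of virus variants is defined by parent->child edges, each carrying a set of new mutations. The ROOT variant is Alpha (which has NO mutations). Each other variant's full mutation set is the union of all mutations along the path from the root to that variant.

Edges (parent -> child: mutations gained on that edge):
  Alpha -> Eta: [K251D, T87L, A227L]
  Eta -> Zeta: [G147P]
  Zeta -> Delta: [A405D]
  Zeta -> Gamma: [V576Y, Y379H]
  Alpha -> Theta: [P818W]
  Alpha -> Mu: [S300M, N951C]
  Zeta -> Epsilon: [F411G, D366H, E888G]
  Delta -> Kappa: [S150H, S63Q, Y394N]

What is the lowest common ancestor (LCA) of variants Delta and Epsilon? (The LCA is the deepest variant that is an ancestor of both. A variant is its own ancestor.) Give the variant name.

Path from root to Delta: Alpha -> Eta -> Zeta -> Delta
  ancestors of Delta: {Alpha, Eta, Zeta, Delta}
Path from root to Epsilon: Alpha -> Eta -> Zeta -> Epsilon
  ancestors of Epsilon: {Alpha, Eta, Zeta, Epsilon}
Common ancestors: {Alpha, Eta, Zeta}
Walk up from Epsilon: Epsilon (not in ancestors of Delta), Zeta (in ancestors of Delta), Eta (in ancestors of Delta), Alpha (in ancestors of Delta)
Deepest common ancestor (LCA) = Zeta

Answer: Zeta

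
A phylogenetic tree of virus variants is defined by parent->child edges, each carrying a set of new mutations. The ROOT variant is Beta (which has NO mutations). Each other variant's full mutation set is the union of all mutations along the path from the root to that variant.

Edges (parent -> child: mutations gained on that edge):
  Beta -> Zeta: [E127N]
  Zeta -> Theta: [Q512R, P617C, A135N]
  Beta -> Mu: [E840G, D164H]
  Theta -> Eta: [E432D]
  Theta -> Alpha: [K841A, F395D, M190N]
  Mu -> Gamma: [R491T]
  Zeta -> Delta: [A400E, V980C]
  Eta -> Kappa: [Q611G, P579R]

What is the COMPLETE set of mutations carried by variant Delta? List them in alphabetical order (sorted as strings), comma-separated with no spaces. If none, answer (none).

At Beta: gained [] -> total []
At Zeta: gained ['E127N'] -> total ['E127N']
At Delta: gained ['A400E', 'V980C'] -> total ['A400E', 'E127N', 'V980C']

Answer: A400E,E127N,V980C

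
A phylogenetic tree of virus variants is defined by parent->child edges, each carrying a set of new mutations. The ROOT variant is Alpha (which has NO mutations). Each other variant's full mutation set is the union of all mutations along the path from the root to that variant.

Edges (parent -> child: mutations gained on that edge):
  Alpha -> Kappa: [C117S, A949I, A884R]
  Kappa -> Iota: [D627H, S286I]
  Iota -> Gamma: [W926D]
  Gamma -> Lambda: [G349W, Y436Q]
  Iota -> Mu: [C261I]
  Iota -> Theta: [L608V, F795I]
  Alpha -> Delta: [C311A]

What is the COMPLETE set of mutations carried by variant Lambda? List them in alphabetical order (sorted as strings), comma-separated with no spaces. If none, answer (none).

Answer: A884R,A949I,C117S,D627H,G349W,S286I,W926D,Y436Q

Derivation:
At Alpha: gained [] -> total []
At Kappa: gained ['C117S', 'A949I', 'A884R'] -> total ['A884R', 'A949I', 'C117S']
At Iota: gained ['D627H', 'S286I'] -> total ['A884R', 'A949I', 'C117S', 'D627H', 'S286I']
At Gamma: gained ['W926D'] -> total ['A884R', 'A949I', 'C117S', 'D627H', 'S286I', 'W926D']
At Lambda: gained ['G349W', 'Y436Q'] -> total ['A884R', 'A949I', 'C117S', 'D627H', 'G349W', 'S286I', 'W926D', 'Y436Q']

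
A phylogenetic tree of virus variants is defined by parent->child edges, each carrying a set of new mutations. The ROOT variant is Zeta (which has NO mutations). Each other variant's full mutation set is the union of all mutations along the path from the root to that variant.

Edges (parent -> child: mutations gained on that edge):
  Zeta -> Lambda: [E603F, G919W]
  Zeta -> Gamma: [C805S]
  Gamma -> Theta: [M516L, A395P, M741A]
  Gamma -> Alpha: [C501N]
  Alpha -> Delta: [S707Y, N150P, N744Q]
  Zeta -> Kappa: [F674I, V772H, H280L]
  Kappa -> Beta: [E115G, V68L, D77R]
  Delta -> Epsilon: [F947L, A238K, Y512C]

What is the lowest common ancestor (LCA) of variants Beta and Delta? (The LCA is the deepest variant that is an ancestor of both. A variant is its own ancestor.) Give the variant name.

Path from root to Beta: Zeta -> Kappa -> Beta
  ancestors of Beta: {Zeta, Kappa, Beta}
Path from root to Delta: Zeta -> Gamma -> Alpha -> Delta
  ancestors of Delta: {Zeta, Gamma, Alpha, Delta}
Common ancestors: {Zeta}
Walk up from Delta: Delta (not in ancestors of Beta), Alpha (not in ancestors of Beta), Gamma (not in ancestors of Beta), Zeta (in ancestors of Beta)
Deepest common ancestor (LCA) = Zeta

Answer: Zeta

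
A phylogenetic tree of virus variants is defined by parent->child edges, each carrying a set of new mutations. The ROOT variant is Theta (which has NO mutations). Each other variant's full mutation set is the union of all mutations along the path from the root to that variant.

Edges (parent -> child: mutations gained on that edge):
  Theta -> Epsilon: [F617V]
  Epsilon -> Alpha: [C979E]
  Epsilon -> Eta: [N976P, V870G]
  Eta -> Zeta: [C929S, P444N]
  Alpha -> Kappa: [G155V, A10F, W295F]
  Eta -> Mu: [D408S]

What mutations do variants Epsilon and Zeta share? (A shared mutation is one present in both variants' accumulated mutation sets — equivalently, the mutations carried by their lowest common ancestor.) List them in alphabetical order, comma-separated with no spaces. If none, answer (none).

Accumulating mutations along path to Epsilon:
  At Theta: gained [] -> total []
  At Epsilon: gained ['F617V'] -> total ['F617V']
Mutations(Epsilon) = ['F617V']
Accumulating mutations along path to Zeta:
  At Theta: gained [] -> total []
  At Epsilon: gained ['F617V'] -> total ['F617V']
  At Eta: gained ['N976P', 'V870G'] -> total ['F617V', 'N976P', 'V870G']
  At Zeta: gained ['C929S', 'P444N'] -> total ['C929S', 'F617V', 'N976P', 'P444N', 'V870G']
Mutations(Zeta) = ['C929S', 'F617V', 'N976P', 'P444N', 'V870G']
Intersection: ['F617V'] ∩ ['C929S', 'F617V', 'N976P', 'P444N', 'V870G'] = ['F617V']

Answer: F617V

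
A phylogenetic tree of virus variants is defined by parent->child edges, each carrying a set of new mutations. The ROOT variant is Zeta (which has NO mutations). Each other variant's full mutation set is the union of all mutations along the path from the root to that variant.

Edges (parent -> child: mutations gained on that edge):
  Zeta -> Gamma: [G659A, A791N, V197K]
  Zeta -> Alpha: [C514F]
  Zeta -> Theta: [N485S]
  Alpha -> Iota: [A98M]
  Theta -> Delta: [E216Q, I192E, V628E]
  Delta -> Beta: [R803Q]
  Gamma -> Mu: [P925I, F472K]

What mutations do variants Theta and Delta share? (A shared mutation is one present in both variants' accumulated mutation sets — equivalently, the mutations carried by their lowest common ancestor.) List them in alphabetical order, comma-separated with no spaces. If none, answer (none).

Answer: N485S

Derivation:
Accumulating mutations along path to Theta:
  At Zeta: gained [] -> total []
  At Theta: gained ['N485S'] -> total ['N485S']
Mutations(Theta) = ['N485S']
Accumulating mutations along path to Delta:
  At Zeta: gained [] -> total []
  At Theta: gained ['N485S'] -> total ['N485S']
  At Delta: gained ['E216Q', 'I192E', 'V628E'] -> total ['E216Q', 'I192E', 'N485S', 'V628E']
Mutations(Delta) = ['E216Q', 'I192E', 'N485S', 'V628E']
Intersection: ['N485S'] ∩ ['E216Q', 'I192E', 'N485S', 'V628E'] = ['N485S']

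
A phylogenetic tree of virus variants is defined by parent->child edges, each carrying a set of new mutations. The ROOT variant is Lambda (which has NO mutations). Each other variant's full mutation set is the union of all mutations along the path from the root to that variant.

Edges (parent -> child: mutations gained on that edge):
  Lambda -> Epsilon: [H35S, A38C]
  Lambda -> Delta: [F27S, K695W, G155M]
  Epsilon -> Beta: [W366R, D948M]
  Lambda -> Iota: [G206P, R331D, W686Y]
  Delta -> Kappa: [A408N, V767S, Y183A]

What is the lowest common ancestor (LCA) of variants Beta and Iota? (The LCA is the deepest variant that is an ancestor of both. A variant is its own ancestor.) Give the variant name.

Path from root to Beta: Lambda -> Epsilon -> Beta
  ancestors of Beta: {Lambda, Epsilon, Beta}
Path from root to Iota: Lambda -> Iota
  ancestors of Iota: {Lambda, Iota}
Common ancestors: {Lambda}
Walk up from Iota: Iota (not in ancestors of Beta), Lambda (in ancestors of Beta)
Deepest common ancestor (LCA) = Lambda

Answer: Lambda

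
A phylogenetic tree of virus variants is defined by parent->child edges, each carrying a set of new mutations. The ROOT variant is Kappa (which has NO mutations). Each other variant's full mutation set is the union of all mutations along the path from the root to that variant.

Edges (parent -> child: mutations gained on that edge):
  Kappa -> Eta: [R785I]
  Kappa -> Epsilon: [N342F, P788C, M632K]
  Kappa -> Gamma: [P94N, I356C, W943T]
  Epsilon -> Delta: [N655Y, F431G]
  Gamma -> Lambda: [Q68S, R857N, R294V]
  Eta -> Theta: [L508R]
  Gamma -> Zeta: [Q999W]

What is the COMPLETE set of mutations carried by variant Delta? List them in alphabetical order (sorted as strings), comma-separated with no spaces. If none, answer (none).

Answer: F431G,M632K,N342F,N655Y,P788C

Derivation:
At Kappa: gained [] -> total []
At Epsilon: gained ['N342F', 'P788C', 'M632K'] -> total ['M632K', 'N342F', 'P788C']
At Delta: gained ['N655Y', 'F431G'] -> total ['F431G', 'M632K', 'N342F', 'N655Y', 'P788C']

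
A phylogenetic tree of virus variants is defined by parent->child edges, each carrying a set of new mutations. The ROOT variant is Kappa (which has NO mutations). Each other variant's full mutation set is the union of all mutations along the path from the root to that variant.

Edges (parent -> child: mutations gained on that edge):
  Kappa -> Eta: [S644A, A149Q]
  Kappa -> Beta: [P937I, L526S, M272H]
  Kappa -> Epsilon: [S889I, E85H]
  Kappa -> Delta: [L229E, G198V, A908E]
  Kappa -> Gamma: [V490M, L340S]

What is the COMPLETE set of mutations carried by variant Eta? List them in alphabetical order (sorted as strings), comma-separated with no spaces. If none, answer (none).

Answer: A149Q,S644A

Derivation:
At Kappa: gained [] -> total []
At Eta: gained ['S644A', 'A149Q'] -> total ['A149Q', 'S644A']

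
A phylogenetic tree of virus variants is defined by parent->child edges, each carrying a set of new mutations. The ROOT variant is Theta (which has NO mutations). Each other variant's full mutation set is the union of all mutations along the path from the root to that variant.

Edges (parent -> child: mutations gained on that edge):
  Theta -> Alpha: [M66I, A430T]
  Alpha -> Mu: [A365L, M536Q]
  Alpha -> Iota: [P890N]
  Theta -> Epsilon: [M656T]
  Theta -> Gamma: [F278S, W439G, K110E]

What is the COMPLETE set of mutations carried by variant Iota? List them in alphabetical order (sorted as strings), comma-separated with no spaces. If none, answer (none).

At Theta: gained [] -> total []
At Alpha: gained ['M66I', 'A430T'] -> total ['A430T', 'M66I']
At Iota: gained ['P890N'] -> total ['A430T', 'M66I', 'P890N']

Answer: A430T,M66I,P890N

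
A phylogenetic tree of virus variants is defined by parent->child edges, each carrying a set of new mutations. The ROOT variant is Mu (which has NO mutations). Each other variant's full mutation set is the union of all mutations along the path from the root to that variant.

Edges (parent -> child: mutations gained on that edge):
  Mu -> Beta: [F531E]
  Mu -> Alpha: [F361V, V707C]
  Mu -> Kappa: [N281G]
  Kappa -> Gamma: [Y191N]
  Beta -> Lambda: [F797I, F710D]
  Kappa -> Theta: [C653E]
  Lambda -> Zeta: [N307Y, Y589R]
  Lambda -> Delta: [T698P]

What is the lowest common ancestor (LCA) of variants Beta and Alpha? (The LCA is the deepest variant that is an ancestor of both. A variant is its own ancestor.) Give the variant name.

Path from root to Beta: Mu -> Beta
  ancestors of Beta: {Mu, Beta}
Path from root to Alpha: Mu -> Alpha
  ancestors of Alpha: {Mu, Alpha}
Common ancestors: {Mu}
Walk up from Alpha: Alpha (not in ancestors of Beta), Mu (in ancestors of Beta)
Deepest common ancestor (LCA) = Mu

Answer: Mu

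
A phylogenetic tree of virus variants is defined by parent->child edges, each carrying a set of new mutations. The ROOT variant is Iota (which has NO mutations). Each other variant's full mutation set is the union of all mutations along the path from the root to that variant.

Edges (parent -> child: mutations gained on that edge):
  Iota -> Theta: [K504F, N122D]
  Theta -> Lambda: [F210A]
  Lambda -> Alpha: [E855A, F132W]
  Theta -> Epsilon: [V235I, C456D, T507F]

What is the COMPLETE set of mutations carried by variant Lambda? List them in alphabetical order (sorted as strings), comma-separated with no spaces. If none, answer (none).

At Iota: gained [] -> total []
At Theta: gained ['K504F', 'N122D'] -> total ['K504F', 'N122D']
At Lambda: gained ['F210A'] -> total ['F210A', 'K504F', 'N122D']

Answer: F210A,K504F,N122D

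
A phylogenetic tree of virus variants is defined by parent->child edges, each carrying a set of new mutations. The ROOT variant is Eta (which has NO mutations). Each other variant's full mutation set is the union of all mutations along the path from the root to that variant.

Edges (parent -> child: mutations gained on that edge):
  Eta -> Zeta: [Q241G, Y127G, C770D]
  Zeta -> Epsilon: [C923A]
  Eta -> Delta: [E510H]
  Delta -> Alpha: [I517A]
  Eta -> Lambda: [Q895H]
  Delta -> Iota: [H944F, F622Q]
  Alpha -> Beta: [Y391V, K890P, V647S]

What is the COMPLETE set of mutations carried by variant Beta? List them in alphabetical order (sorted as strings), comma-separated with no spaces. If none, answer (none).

At Eta: gained [] -> total []
At Delta: gained ['E510H'] -> total ['E510H']
At Alpha: gained ['I517A'] -> total ['E510H', 'I517A']
At Beta: gained ['Y391V', 'K890P', 'V647S'] -> total ['E510H', 'I517A', 'K890P', 'V647S', 'Y391V']

Answer: E510H,I517A,K890P,V647S,Y391V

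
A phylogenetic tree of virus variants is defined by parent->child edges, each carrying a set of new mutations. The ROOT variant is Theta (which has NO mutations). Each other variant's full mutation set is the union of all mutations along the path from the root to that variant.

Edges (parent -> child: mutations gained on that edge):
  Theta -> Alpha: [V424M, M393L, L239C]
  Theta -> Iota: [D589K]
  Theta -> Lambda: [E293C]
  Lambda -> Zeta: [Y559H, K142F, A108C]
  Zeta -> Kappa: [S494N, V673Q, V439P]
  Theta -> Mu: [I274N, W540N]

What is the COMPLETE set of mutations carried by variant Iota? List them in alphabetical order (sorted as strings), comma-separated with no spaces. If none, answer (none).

At Theta: gained [] -> total []
At Iota: gained ['D589K'] -> total ['D589K']

Answer: D589K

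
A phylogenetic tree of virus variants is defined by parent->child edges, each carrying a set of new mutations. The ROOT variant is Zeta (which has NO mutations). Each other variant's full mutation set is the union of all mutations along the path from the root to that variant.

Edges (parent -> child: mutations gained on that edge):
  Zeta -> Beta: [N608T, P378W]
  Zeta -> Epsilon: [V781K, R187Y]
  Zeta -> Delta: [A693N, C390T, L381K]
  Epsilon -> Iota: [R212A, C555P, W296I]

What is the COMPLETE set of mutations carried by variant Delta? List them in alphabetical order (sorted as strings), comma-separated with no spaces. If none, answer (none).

Answer: A693N,C390T,L381K

Derivation:
At Zeta: gained [] -> total []
At Delta: gained ['A693N', 'C390T', 'L381K'] -> total ['A693N', 'C390T', 'L381K']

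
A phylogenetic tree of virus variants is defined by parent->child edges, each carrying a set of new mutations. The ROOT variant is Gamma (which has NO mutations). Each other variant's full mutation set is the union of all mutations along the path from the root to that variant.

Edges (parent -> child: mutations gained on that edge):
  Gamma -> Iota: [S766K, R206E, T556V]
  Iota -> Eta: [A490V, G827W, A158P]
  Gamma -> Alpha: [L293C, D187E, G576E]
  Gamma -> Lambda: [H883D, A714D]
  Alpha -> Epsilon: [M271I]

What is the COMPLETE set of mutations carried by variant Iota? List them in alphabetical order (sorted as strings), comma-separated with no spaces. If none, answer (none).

Answer: R206E,S766K,T556V

Derivation:
At Gamma: gained [] -> total []
At Iota: gained ['S766K', 'R206E', 'T556V'] -> total ['R206E', 'S766K', 'T556V']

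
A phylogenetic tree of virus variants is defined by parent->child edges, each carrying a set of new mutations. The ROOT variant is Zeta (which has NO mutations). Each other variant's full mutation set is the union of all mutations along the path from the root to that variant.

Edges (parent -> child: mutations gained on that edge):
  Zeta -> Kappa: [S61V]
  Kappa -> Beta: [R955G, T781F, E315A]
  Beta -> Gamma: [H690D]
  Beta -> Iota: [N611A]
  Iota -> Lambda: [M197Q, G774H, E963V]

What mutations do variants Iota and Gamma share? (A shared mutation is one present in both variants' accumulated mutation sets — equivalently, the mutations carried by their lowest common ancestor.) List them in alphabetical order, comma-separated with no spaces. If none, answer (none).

Answer: E315A,R955G,S61V,T781F

Derivation:
Accumulating mutations along path to Iota:
  At Zeta: gained [] -> total []
  At Kappa: gained ['S61V'] -> total ['S61V']
  At Beta: gained ['R955G', 'T781F', 'E315A'] -> total ['E315A', 'R955G', 'S61V', 'T781F']
  At Iota: gained ['N611A'] -> total ['E315A', 'N611A', 'R955G', 'S61V', 'T781F']
Mutations(Iota) = ['E315A', 'N611A', 'R955G', 'S61V', 'T781F']
Accumulating mutations along path to Gamma:
  At Zeta: gained [] -> total []
  At Kappa: gained ['S61V'] -> total ['S61V']
  At Beta: gained ['R955G', 'T781F', 'E315A'] -> total ['E315A', 'R955G', 'S61V', 'T781F']
  At Gamma: gained ['H690D'] -> total ['E315A', 'H690D', 'R955G', 'S61V', 'T781F']
Mutations(Gamma) = ['E315A', 'H690D', 'R955G', 'S61V', 'T781F']
Intersection: ['E315A', 'N611A', 'R955G', 'S61V', 'T781F'] ∩ ['E315A', 'H690D', 'R955G', 'S61V', 'T781F'] = ['E315A', 'R955G', 'S61V', 'T781F']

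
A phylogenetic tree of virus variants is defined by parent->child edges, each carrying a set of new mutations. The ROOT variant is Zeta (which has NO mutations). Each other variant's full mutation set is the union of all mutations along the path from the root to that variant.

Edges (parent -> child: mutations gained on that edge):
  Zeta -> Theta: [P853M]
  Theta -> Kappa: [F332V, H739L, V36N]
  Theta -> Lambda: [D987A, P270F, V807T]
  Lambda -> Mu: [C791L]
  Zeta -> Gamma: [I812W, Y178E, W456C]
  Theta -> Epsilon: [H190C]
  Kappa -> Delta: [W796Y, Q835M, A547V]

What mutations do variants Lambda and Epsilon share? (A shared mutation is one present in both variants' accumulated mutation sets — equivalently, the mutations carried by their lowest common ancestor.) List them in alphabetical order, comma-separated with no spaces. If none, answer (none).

Accumulating mutations along path to Lambda:
  At Zeta: gained [] -> total []
  At Theta: gained ['P853M'] -> total ['P853M']
  At Lambda: gained ['D987A', 'P270F', 'V807T'] -> total ['D987A', 'P270F', 'P853M', 'V807T']
Mutations(Lambda) = ['D987A', 'P270F', 'P853M', 'V807T']
Accumulating mutations along path to Epsilon:
  At Zeta: gained [] -> total []
  At Theta: gained ['P853M'] -> total ['P853M']
  At Epsilon: gained ['H190C'] -> total ['H190C', 'P853M']
Mutations(Epsilon) = ['H190C', 'P853M']
Intersection: ['D987A', 'P270F', 'P853M', 'V807T'] ∩ ['H190C', 'P853M'] = ['P853M']

Answer: P853M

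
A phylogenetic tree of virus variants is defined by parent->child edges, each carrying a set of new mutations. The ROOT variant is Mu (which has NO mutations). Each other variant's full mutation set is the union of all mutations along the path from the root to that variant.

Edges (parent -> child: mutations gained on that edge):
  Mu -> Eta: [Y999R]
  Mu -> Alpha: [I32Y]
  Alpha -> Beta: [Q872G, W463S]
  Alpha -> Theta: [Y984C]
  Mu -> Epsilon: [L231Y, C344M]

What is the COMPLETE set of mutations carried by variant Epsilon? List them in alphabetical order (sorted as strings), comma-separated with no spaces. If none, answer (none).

At Mu: gained [] -> total []
At Epsilon: gained ['L231Y', 'C344M'] -> total ['C344M', 'L231Y']

Answer: C344M,L231Y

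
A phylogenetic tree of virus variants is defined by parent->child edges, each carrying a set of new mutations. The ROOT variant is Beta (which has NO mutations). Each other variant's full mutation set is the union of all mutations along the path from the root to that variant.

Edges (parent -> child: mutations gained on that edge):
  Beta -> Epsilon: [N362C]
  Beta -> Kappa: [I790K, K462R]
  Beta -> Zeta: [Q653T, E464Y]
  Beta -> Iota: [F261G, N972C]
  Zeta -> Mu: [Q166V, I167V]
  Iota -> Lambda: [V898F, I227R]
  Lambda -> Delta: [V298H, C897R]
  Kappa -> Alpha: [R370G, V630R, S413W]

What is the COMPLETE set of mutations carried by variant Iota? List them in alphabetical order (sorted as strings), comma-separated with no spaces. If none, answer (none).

Answer: F261G,N972C

Derivation:
At Beta: gained [] -> total []
At Iota: gained ['F261G', 'N972C'] -> total ['F261G', 'N972C']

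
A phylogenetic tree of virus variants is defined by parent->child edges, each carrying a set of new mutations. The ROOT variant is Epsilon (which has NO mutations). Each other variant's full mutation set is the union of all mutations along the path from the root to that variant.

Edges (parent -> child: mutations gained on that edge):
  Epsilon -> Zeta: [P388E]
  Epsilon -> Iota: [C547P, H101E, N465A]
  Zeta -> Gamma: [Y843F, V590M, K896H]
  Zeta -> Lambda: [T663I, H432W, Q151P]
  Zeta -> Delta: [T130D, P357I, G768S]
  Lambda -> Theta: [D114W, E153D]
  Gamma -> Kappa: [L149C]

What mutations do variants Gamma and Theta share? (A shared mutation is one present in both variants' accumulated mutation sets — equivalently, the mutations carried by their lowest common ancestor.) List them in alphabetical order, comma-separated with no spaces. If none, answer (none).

Accumulating mutations along path to Gamma:
  At Epsilon: gained [] -> total []
  At Zeta: gained ['P388E'] -> total ['P388E']
  At Gamma: gained ['Y843F', 'V590M', 'K896H'] -> total ['K896H', 'P388E', 'V590M', 'Y843F']
Mutations(Gamma) = ['K896H', 'P388E', 'V590M', 'Y843F']
Accumulating mutations along path to Theta:
  At Epsilon: gained [] -> total []
  At Zeta: gained ['P388E'] -> total ['P388E']
  At Lambda: gained ['T663I', 'H432W', 'Q151P'] -> total ['H432W', 'P388E', 'Q151P', 'T663I']
  At Theta: gained ['D114W', 'E153D'] -> total ['D114W', 'E153D', 'H432W', 'P388E', 'Q151P', 'T663I']
Mutations(Theta) = ['D114W', 'E153D', 'H432W', 'P388E', 'Q151P', 'T663I']
Intersection: ['K896H', 'P388E', 'V590M', 'Y843F'] ∩ ['D114W', 'E153D', 'H432W', 'P388E', 'Q151P', 'T663I'] = ['P388E']

Answer: P388E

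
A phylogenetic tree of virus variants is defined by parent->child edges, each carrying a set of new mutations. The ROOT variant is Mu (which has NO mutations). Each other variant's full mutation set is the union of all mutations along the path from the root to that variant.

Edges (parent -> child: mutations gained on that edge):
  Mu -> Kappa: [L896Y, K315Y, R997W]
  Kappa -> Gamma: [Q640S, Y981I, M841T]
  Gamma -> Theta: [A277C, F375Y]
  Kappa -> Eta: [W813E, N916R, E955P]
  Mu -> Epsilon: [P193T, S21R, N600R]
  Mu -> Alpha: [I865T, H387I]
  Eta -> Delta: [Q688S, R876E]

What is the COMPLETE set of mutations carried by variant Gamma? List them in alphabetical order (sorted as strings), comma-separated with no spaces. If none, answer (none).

At Mu: gained [] -> total []
At Kappa: gained ['L896Y', 'K315Y', 'R997W'] -> total ['K315Y', 'L896Y', 'R997W']
At Gamma: gained ['Q640S', 'Y981I', 'M841T'] -> total ['K315Y', 'L896Y', 'M841T', 'Q640S', 'R997W', 'Y981I']

Answer: K315Y,L896Y,M841T,Q640S,R997W,Y981I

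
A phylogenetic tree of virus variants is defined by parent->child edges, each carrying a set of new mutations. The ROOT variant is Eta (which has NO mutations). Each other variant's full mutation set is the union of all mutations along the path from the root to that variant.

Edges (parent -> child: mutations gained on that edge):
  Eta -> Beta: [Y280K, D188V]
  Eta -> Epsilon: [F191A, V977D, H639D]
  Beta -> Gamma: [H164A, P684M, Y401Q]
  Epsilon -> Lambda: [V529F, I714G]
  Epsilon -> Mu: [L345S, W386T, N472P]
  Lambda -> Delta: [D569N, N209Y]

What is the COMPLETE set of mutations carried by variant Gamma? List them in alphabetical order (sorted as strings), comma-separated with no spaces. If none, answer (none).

Answer: D188V,H164A,P684M,Y280K,Y401Q

Derivation:
At Eta: gained [] -> total []
At Beta: gained ['Y280K', 'D188V'] -> total ['D188V', 'Y280K']
At Gamma: gained ['H164A', 'P684M', 'Y401Q'] -> total ['D188V', 'H164A', 'P684M', 'Y280K', 'Y401Q']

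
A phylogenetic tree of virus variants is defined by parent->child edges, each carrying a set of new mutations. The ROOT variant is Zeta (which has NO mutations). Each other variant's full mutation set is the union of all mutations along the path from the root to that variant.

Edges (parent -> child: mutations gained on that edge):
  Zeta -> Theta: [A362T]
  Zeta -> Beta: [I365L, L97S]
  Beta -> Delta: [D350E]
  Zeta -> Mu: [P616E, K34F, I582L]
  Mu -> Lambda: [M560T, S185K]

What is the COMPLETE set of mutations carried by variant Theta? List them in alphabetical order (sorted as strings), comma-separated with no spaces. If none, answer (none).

At Zeta: gained [] -> total []
At Theta: gained ['A362T'] -> total ['A362T']

Answer: A362T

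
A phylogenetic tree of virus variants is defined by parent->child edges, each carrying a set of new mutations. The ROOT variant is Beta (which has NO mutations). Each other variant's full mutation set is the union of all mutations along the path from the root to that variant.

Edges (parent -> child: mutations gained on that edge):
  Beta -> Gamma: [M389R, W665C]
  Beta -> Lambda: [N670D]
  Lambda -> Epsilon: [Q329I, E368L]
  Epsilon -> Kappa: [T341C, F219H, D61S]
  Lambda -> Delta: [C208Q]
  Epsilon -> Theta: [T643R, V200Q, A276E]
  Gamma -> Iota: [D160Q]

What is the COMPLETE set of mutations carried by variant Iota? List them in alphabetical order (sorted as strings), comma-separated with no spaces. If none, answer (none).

At Beta: gained [] -> total []
At Gamma: gained ['M389R', 'W665C'] -> total ['M389R', 'W665C']
At Iota: gained ['D160Q'] -> total ['D160Q', 'M389R', 'W665C']

Answer: D160Q,M389R,W665C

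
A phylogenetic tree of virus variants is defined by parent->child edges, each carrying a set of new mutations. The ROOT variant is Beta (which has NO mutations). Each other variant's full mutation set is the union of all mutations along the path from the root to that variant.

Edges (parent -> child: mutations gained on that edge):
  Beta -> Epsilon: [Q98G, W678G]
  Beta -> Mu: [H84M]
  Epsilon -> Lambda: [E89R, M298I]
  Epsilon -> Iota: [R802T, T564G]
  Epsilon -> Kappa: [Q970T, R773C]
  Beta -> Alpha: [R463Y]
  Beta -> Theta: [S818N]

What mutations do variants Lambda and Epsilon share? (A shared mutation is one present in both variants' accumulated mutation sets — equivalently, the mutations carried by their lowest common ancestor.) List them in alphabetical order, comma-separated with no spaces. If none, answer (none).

Accumulating mutations along path to Lambda:
  At Beta: gained [] -> total []
  At Epsilon: gained ['Q98G', 'W678G'] -> total ['Q98G', 'W678G']
  At Lambda: gained ['E89R', 'M298I'] -> total ['E89R', 'M298I', 'Q98G', 'W678G']
Mutations(Lambda) = ['E89R', 'M298I', 'Q98G', 'W678G']
Accumulating mutations along path to Epsilon:
  At Beta: gained [] -> total []
  At Epsilon: gained ['Q98G', 'W678G'] -> total ['Q98G', 'W678G']
Mutations(Epsilon) = ['Q98G', 'W678G']
Intersection: ['E89R', 'M298I', 'Q98G', 'W678G'] ∩ ['Q98G', 'W678G'] = ['Q98G', 'W678G']

Answer: Q98G,W678G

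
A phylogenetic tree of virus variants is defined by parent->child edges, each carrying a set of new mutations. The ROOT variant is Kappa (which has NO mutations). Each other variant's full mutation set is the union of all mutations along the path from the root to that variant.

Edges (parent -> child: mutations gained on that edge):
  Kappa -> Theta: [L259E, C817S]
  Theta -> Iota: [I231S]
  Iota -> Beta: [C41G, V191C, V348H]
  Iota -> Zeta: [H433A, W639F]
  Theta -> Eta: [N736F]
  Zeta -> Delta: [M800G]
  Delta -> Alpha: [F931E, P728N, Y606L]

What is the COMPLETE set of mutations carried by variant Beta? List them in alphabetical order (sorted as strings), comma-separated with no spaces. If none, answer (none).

At Kappa: gained [] -> total []
At Theta: gained ['L259E', 'C817S'] -> total ['C817S', 'L259E']
At Iota: gained ['I231S'] -> total ['C817S', 'I231S', 'L259E']
At Beta: gained ['C41G', 'V191C', 'V348H'] -> total ['C41G', 'C817S', 'I231S', 'L259E', 'V191C', 'V348H']

Answer: C41G,C817S,I231S,L259E,V191C,V348H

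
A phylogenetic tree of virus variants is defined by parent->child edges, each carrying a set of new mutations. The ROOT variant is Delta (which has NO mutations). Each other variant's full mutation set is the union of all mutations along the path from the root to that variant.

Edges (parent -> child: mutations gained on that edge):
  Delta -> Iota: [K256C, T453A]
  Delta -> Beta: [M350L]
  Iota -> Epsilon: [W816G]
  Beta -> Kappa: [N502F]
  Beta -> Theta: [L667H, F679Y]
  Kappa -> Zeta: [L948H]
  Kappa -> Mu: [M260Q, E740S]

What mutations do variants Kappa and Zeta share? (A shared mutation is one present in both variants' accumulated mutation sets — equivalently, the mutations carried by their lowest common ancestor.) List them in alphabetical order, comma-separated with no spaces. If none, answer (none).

Accumulating mutations along path to Kappa:
  At Delta: gained [] -> total []
  At Beta: gained ['M350L'] -> total ['M350L']
  At Kappa: gained ['N502F'] -> total ['M350L', 'N502F']
Mutations(Kappa) = ['M350L', 'N502F']
Accumulating mutations along path to Zeta:
  At Delta: gained [] -> total []
  At Beta: gained ['M350L'] -> total ['M350L']
  At Kappa: gained ['N502F'] -> total ['M350L', 'N502F']
  At Zeta: gained ['L948H'] -> total ['L948H', 'M350L', 'N502F']
Mutations(Zeta) = ['L948H', 'M350L', 'N502F']
Intersection: ['M350L', 'N502F'] ∩ ['L948H', 'M350L', 'N502F'] = ['M350L', 'N502F']

Answer: M350L,N502F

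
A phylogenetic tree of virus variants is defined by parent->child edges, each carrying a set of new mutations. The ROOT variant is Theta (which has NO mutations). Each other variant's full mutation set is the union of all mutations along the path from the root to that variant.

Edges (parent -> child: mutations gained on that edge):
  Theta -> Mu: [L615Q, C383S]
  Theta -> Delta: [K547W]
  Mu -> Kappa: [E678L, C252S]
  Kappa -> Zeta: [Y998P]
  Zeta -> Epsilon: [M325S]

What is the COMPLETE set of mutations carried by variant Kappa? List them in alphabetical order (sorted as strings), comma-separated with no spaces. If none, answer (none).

At Theta: gained [] -> total []
At Mu: gained ['L615Q', 'C383S'] -> total ['C383S', 'L615Q']
At Kappa: gained ['E678L', 'C252S'] -> total ['C252S', 'C383S', 'E678L', 'L615Q']

Answer: C252S,C383S,E678L,L615Q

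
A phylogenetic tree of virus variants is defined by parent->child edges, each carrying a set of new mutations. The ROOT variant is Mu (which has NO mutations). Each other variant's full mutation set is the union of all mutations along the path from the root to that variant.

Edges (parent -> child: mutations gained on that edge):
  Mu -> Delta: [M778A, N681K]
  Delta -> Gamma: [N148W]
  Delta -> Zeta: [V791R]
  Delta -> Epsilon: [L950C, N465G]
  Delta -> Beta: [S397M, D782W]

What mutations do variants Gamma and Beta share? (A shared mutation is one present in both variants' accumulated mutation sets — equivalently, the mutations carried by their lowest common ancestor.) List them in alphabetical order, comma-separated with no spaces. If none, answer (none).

Answer: M778A,N681K

Derivation:
Accumulating mutations along path to Gamma:
  At Mu: gained [] -> total []
  At Delta: gained ['M778A', 'N681K'] -> total ['M778A', 'N681K']
  At Gamma: gained ['N148W'] -> total ['M778A', 'N148W', 'N681K']
Mutations(Gamma) = ['M778A', 'N148W', 'N681K']
Accumulating mutations along path to Beta:
  At Mu: gained [] -> total []
  At Delta: gained ['M778A', 'N681K'] -> total ['M778A', 'N681K']
  At Beta: gained ['S397M', 'D782W'] -> total ['D782W', 'M778A', 'N681K', 'S397M']
Mutations(Beta) = ['D782W', 'M778A', 'N681K', 'S397M']
Intersection: ['M778A', 'N148W', 'N681K'] ∩ ['D782W', 'M778A', 'N681K', 'S397M'] = ['M778A', 'N681K']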